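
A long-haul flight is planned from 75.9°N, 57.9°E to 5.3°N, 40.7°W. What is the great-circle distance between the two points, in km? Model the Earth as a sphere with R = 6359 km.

9650 km

cos σ = sin φ₁ sin φ₂ + cos φ₁ cos φ₂ cos Δλ
      = sin(75.90°)sin(5.30°) + cos(75.90°)cos(5.30°)cos(-98.60°) = 0.0533
σ = 86.944° → d = Rσ = 6359·1.51746 = 9650 km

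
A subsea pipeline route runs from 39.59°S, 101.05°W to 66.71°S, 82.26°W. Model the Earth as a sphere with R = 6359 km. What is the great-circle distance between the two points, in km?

3229 km

cos σ = sin φ₁ sin φ₂ + cos φ₁ cos φ₂ cos Δλ
      = sin(-39.59°)sin(-66.71°) + cos(-39.59°)cos(-66.71°)cos(18.79°) = 0.8738
σ = 29.095° → d = Rσ = 6359·0.50780 = 3229 km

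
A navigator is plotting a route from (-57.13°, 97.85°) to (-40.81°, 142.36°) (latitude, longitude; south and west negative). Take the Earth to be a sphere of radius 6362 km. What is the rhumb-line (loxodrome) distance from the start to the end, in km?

3681 km

Rhumb course C = atan2(Δλ, Δψ) with Δψ = ln[tan(π/4+φ₂/2)/tan(π/4+φ₁/2)] = +0.4394, Δλ = +0.7768 → C = 60.51°
d = R·|Δφ| / |cos C| = 6362·0.28484 / 0.49230 = 3681 km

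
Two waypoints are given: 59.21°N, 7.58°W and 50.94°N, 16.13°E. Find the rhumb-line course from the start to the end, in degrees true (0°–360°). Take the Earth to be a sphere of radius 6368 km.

121.5°

Δψ = ln[tan(π/4+φ₂/2)/tan(π/4+φ₁/2)] = -0.2532
Δλ = +0.4138 rad (taken the short way round)
course = atan2(Δλ, Δψ) = 121.47°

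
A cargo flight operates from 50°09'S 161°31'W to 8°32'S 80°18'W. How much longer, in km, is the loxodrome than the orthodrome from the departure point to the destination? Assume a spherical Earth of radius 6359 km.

226 km

Great circle: cos σ = sin φ₁ sin φ₂ + cos φ₁ cos φ₂ cos Δλ,  σ = 1.3585 rad → d_gc = 8638.9 km
Rhumb line: Δψ = +0.8653, q = Δφ/Δψ = 0.8394, d_rh = R√(Δφ²+q²Δλ²) = 8865.0 km
Excess = 8865.0 − 8638.9 = 226.1 ≈ 226 km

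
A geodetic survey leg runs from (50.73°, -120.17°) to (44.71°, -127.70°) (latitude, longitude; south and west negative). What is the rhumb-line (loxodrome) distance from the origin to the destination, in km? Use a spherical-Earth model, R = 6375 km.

Rhumb course C = atan2(Δλ, Δψ) with Δψ = ln[tan(π/4+φ₂/2)/tan(π/4+φ₁/2)] = -0.1564, Δλ = -0.1314 → C = 220.04°
d = R·|Δφ| / |cos C| = 6375·0.10507 / 0.76564 = 875 km

875 km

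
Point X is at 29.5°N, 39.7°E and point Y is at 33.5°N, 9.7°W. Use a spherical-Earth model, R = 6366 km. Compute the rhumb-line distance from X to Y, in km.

Δψ = ln[tan(π/4+φ₂/2)/tan(π/4+φ₁/2)] = +0.0819;  Δφ = +0.0698 rad,  Δλ = -0.8622 rad
q = Δφ/Δψ = 0.8523
d = R·√(Δφ² + q²Δλ²) = 6366·0.73819 = 4699 km

4699 km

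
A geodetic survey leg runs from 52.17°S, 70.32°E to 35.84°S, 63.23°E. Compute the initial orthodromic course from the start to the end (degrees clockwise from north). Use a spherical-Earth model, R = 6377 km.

340.1°

N = sin Δλ·cos φ₂ = -0.1001;  D = cos φ₁ sin φ₂ − sin φ₁ cos φ₂ cos Δλ = +0.2763
initial course = atan2(N, D) = 340.09°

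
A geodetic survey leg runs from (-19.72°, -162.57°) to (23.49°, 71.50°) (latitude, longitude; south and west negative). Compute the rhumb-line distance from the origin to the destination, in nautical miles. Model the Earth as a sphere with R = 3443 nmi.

Rhumb course C = atan2(Δλ, Δψ) with Δψ = ln[tan(π/4+φ₂/2)/tan(π/4+φ₁/2)] = +0.7732, Δλ = -2.1979 → C = 289.38°
d = R·|Δφ| / |cos C| = 3443·0.75416 / 0.33184 = 7825 nmi

7825 nmi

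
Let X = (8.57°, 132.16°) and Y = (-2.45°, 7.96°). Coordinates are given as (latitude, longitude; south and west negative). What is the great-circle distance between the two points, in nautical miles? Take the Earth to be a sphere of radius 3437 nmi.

7449 nmi

cos σ = sin φ₁ sin φ₂ + cos φ₁ cos φ₂ cos Δλ
      = sin(8.57°)sin(-2.45°) + cos(8.57°)cos(-2.45°)cos(-124.20°) = -0.5617
σ = 124.171° → d = Rσ = 3437·2.16720 = 7449 nmi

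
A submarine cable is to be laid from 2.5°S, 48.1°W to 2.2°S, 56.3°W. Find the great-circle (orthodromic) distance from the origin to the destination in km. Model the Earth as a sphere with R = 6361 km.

910 km

cos σ = sin φ₁ sin φ₂ + cos φ₁ cos φ₂ cos Δλ
      = sin(-2.50°)sin(-2.20°) + cos(-2.50°)cos(-2.20°)cos(-8.20°) = 0.9898
σ = 8.199° → d = Rσ = 6361·0.14309 = 910 km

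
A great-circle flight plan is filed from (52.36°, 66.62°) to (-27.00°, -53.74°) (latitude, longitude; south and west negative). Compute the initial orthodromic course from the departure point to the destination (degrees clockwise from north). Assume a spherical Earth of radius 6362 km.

θ = atan2( sin Δλ·cos φ₂ ,  cos φ₁ sin φ₂ − sin φ₁ cos φ₂ cos Δλ )
  = atan2(-0.7688, +0.0794) = 275.89°

275.9°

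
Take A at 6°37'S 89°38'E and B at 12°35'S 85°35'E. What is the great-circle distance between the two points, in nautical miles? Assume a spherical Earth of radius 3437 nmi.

cos σ = sin φ₁ sin φ₂ + cos φ₁ cos φ₂ cos Δλ
      = sin(-6.62°)sin(-12.58°) + cos(-6.62°)cos(-12.58°)cos(-4.05°) = 0.9922
σ = 7.179° → d = Rσ = 3437·0.12529 = 431 nmi

431 nmi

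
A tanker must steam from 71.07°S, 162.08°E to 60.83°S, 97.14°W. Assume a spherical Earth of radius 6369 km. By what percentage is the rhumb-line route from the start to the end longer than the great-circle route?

12.1%

Great circle: σ = 0.6495 rad → d_gc = Rσ = 4136.8 km
Rhumb: Δφ = +0.1787, Δλ = +1.7589, Δψ = +0.4452, q = Δφ/Δψ = 0.4015 → d_rh = R√(Δφ²+q²Δλ²) = 4639.3 km
Excess = (4639.3 − 4136.8) / 4136.8 = 502.5 / 4136.8 = 12.147% ≈ 12.1%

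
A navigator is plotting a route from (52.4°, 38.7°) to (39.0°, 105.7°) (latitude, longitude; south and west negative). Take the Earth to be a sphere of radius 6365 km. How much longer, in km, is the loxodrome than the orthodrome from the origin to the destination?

Great circle: cos σ = sin φ₁ sin φ₂ + cos φ₁ cos φ₂ cos Δλ,  σ = 0.8177 rad → d_gc = 5204.9 km
Rhumb line: Δψ = -0.3373, q = Δφ/Δψ = 0.6934, d_rh = R√(Δφ²+q²Δλ²) = 5371.8 km
Excess = 5371.8 − 5204.9 = 166.9 ≈ 167 km

167 km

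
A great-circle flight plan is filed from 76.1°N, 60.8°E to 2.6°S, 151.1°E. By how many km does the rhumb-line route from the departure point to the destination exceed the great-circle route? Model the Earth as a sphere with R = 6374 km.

555 km

Great circle: cos σ = sin φ₁ sin φ₂ + cos φ₁ cos φ₂ cos Δλ,  σ = 1.6161 rad → d_gc = 10301.0 km
Rhumb line: Δψ = -2.1500, q = Δφ/Δψ = 0.6389, d_rh = R√(Δφ²+q²Δλ²) = 10855.6 km
Excess = 10855.6 − 10301.0 = 554.6 ≈ 555 km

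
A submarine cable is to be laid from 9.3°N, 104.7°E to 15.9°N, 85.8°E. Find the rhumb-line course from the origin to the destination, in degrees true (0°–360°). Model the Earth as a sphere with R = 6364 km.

289.7°

Δψ = ln[tan(π/4+φ₂/2)/tan(π/4+φ₁/2)] = +0.1181
Δλ = -0.3299 rad (taken the short way round)
course = atan2(Δλ, Δψ) = 289.70°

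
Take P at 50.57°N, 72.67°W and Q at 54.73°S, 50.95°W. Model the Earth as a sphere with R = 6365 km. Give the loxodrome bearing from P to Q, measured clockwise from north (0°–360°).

170.1°

Meridional parts: M(φ₁)=+1.0263, M(φ₂)=-1.1460 → ΔM = -2.1723;  Δλ = +0.3791 rad
tan C = Δλ / ΔM = -0.1745 → C = 170.10°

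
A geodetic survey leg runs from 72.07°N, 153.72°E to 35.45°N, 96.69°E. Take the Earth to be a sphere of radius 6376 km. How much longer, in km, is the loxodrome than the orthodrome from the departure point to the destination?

148 km

Great circle: cos σ = sin φ₁ sin φ₂ + cos φ₁ cos φ₂ cos Δλ,  σ = 0.8117 rad → d_gc = 5175.1 km
Rhumb line: Δψ = -1.1842, q = Δφ/Δψ = 0.5397, d_rh = R√(Δφ²+q²Δλ²) = 5323.4 km
Excess = 5323.4 − 5175.1 = 148.3 ≈ 148 km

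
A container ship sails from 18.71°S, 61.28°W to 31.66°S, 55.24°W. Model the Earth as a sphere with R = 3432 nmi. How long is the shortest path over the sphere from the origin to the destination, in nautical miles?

cos σ = sin φ₁ sin φ₂ + cos φ₁ cos φ₂ cos Δλ
      = sin(-18.71°)sin(-31.66°) + cos(-18.71°)cos(-31.66°)cos(6.04°) = 0.9701
σ = 14.049° → d = Rσ = 3432·0.24519 = 842 nmi

842 nmi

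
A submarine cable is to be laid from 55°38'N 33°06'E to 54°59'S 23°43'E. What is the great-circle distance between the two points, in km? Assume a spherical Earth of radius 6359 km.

12306 km

Haversine: a = sin²(Δφ/2)+cos φ₁ cos φ₂ sin²(Δλ/2) = 0.67822;  σ = 2·atan2(√a,√(1−a))
σ = 110.882° → d = Rσ = 6359·1.93526 = 12306 km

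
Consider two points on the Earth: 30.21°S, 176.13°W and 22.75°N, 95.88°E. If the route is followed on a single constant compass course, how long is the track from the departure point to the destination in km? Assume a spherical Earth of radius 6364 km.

11085 km

Δψ = ln[tan(π/4+φ₂/2)/tan(π/4+φ₁/2)] = +0.9615;  Δφ = +0.9243 rad,  Δλ = -1.5357 rad
q = Δφ/Δψ = 0.9614
d = R·√(Δφ² + q²Δλ²) = 6364·1.74187 = 11085 km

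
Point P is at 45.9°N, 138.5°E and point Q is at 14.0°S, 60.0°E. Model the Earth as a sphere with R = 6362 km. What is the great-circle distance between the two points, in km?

cos σ = sin φ₁ sin φ₂ + cos φ₁ cos φ₂ cos Δλ
      = sin(45.90°)sin(-14.00°) + cos(45.90°)cos(-14.00°)cos(-78.50°) = -0.0391
σ = 92.241° → d = Rσ = 6362·1.60992 = 10242 km

10242 km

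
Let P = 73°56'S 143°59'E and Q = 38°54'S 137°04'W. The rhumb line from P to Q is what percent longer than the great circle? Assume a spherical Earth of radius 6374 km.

Great circle: σ = 0.8701 rad → d_gc = Rσ = 5546.3 km
Rhumb: Δφ = +0.6114, Δλ = +1.3779, Δψ = +1.2200, q = Δφ/Δψ = 0.5012 → d_rh = R√(Δφ²+q²Δλ²) = 5879.3 km
Excess = (5879.3 − 5546.3) / 5546.3 = 333.0 / 5546.3 = 6.00% ≈ 6.0%

6.0%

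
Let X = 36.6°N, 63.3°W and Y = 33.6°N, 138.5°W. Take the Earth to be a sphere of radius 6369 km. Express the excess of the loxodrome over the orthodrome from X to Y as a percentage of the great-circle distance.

2.7%

Great circle: σ = 1.0463 rad → d_gc = Rσ = 6664.0 km
Rhumb: Δφ = -0.0524, Δλ = -1.3125, Δψ = -0.0640, q = Δφ/Δψ = 0.8180 → d_rh = R√(Δφ²+q²Δλ²) = 6845.7 km
Excess = (6845.7 − 6664.0) / 6664.0 = 181.7 / 6664.0 = 2.73% ≈ 2.7%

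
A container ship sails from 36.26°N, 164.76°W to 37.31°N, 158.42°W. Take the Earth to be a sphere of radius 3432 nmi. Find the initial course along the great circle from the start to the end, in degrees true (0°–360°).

θ = atan2( sin Δλ·cos φ₂ ,  cos φ₁ sin φ₂ − sin φ₁ cos φ₂ cos Δλ )
  = atan2(+0.0878, +0.0212) = 76.43°

76.4°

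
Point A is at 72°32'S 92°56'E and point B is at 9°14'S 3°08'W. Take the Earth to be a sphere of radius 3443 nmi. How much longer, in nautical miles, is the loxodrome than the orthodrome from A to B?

Great circle: cos σ = sin φ₁ sin φ₂ + cos φ₁ cos φ₂ cos Δλ,  σ = 1.4487 rad → d_gc = 4988.0 nmi
Rhumb line: Δψ = +1.7114, q = Δφ/Δψ = 0.6455, d_rh = R√(Δφ²+q²Δλ²) = 5325.0 nmi
Excess = 5325.0 − 4988.0 = 337.0 ≈ 337 nmi

337 nmi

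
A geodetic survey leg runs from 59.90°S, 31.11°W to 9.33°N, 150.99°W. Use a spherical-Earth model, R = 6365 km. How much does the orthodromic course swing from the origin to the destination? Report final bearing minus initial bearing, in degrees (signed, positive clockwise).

Initial bearing θ₁ = atan2(sin Δλ cos φ₂, cos φ₁ sin φ₂ − sin φ₁ cos φ₂ cos Δλ) = 248.10°
Final bearing θ₂ = (initial bearing from the destination back to the start) + 180° = 331.87°
Δθ = θ₂ − θ₁ = +83.8°

+83.8°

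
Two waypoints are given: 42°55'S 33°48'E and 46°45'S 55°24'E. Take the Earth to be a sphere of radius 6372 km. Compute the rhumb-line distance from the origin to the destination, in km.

Rhumb course C = atan2(Δλ, Δψ) with Δψ = ln[tan(π/4+φ₂/2)/tan(π/4+φ₁/2)] = -0.0944, Δλ = +0.3770 → C = 104.06°
d = R·|Δφ| / |cos C| = 6372·0.06690 / 0.24289 = 1755 km

1755 km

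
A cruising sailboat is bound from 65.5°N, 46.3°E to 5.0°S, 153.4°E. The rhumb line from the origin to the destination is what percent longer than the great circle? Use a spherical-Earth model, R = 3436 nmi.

6.2%

Great circle: σ = 1.7730 rad → d_gc = Rσ = 6091.9 nmi
Rhumb: Δφ = -1.2305, Δλ = +1.8692, Δψ = -1.6147, q = Δφ/Δψ = 0.7620 → d_rh = R√(Δφ²+q²Δλ²) = 6467.6 nmi
Excess = (6467.6 − 6091.9) / 6091.9 = 375.7 / 6091.9 = 6.17% ≈ 6.2%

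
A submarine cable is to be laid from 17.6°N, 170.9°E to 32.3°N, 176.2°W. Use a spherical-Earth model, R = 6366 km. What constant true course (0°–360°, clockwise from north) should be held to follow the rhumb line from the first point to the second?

Δψ = ln[tan(π/4+φ₂/2)/tan(π/4+φ₁/2)] = +0.2841
Δλ = +0.2251 rad (taken the short way round)
course = atan2(Δλ, Δψ) = 38.40°

38.4°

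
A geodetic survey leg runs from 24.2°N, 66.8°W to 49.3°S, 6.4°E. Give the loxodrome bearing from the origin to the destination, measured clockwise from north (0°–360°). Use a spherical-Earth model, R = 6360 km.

138.2°

Δψ = ln[tan(π/4+φ₂/2)/tan(π/4+φ₁/2)] = -1.4273
Δλ = +1.2776 rad (taken the short way round)
course = atan2(Δλ, Δψ) = 138.17°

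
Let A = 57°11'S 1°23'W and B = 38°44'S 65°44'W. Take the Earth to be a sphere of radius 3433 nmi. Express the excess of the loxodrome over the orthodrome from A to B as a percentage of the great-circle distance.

Great circle: σ = 0.7829 rad → d_gc = Rσ = 2687.8 nmi
Rhumb: Δφ = +0.3220, Δλ = -1.1231, Δψ = +0.4883, q = Δφ/Δψ = 0.6595 → d_rh = R√(Δφ²+q²Δλ²) = 2772.8 nmi
Excess = (2772.8 − 2687.8) / 2687.8 = 85.0 / 2687.8 = 3.16% ≈ 3.2%

3.2%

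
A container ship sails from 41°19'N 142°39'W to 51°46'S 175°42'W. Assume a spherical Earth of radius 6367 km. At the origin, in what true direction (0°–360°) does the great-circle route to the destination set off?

N = sin Δλ·cos φ₂ = -0.3375;  D = cos φ₁ sin φ₂ − sin φ₁ cos φ₂ cos Δλ = -0.9324
initial course = atan2(N, D) = 199.90°

199.9°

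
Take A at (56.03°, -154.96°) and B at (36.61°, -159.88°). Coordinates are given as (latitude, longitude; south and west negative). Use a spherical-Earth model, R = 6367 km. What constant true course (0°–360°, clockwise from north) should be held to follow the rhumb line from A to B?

Meridional parts: M(φ₁)=+1.1860, M(φ₂)=+0.6875 → ΔM = -0.4985;  Δλ = -0.0859 rad
tan C = Δλ / ΔM = +0.1723 → C = 189.77°

189.8°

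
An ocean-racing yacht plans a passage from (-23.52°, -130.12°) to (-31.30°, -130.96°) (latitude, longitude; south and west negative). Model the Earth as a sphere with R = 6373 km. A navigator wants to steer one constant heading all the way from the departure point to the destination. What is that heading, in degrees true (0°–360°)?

Δψ = ln[tan(π/4+φ₂/2)/tan(π/4+φ₁/2)] = -0.1531
Δλ = -0.0147 rad (taken the short way round)
course = atan2(Δλ, Δψ) = 185.47°

185.5°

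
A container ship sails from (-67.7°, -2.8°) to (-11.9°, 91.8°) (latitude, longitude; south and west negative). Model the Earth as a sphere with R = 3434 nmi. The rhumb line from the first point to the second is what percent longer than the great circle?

Great circle: σ = 1.4091 rad → d_gc = Rσ = 4838.8 nmi
Rhumb: Δφ = +0.9739, Δλ = +1.6511, Δψ = +1.4148, q = Δφ/Δψ = 0.6883 → d_rh = R√(Δφ²+q²Δλ²) = 5139.7 nmi
Excess = (5139.7 − 4838.8) / 4838.8 = 300.9 / 4838.8 = 6.22% ≈ 6.2%

6.2%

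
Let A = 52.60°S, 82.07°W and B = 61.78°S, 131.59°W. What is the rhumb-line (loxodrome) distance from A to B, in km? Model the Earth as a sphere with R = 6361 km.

3131 km

Δψ = ln[tan(π/4+φ₂/2)/tan(π/4+φ₁/2)] = -0.2976;  Δφ = -0.1602 rad,  Δλ = -0.8643 rad
q = Δφ/Δψ = 0.5385
d = R·√(Δφ² + q²Δλ²) = 6361·0.49220 = 3131 km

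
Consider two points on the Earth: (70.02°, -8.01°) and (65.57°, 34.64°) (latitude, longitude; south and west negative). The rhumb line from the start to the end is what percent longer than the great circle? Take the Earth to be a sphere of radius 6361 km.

2.0%

Great circle: σ = 0.2852 rad → d_gc = Rσ = 1814.1 km
Rhumb: Δφ = -0.0777, Δλ = +0.7444, Δψ = -0.2062, q = Δφ/Δψ = 0.3767 → d_rh = R√(Δφ²+q²Δλ²) = 1850.8 km
Excess = (1850.8 − 1814.1) / 1814.1 = 36.7 / 1814.1 = 2.02% ≈ 2.0%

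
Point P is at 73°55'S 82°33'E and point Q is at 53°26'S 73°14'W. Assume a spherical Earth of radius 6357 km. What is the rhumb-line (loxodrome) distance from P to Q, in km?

Rhumb course C = atan2(Δλ, Δψ) with Δψ = ln[tan(π/4+φ₂/2)/tan(π/4+φ₁/2)] = +0.8495, Δλ = -2.7189 → C = 287.35°
d = R·|Δφ| / |cos C| = 6357·0.35750 / 0.29823 = 7620 km

7620 km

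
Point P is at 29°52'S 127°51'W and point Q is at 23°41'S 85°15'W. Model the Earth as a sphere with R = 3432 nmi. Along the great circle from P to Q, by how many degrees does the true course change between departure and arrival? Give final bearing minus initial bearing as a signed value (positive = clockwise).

-20.0°

At departure: θ₁ = atan2(sin Δλ cos φ₂, cos φ₁ sin φ₂ − sin φ₁ cos φ₂ cos Δλ) = 91.17°
At arrival: θ₂ = atan2(sin Δλ cos φ₁, −cos φ₂ sin φ₁ + sin φ₂ cos φ₁ cos Δλ) = 71.22°
Δθ = θ₂ − θ₁ = -20.0°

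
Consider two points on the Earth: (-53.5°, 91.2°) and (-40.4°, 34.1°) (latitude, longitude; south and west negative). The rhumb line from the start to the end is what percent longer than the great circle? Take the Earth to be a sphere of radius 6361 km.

2.4%

Great circle: σ = 0.6966 rad → d_gc = Rσ = 4430.9 km
Rhumb: Δφ = +0.2286, Δλ = -0.9966, Δψ = +0.3374, q = Δφ/Δψ = 0.6777 → d_rh = R√(Δφ²+q²Δλ²) = 4535.7 km
Excess = (4535.7 − 4430.9) / 4430.9 = 104.8 / 4430.9 = 2.37% ≈ 2.4%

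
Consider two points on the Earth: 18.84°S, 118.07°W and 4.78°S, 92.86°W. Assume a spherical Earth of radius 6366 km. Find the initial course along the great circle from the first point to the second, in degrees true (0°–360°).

θ = atan2( sin Δλ·cos φ₂ ,  cos φ₁ sin φ₂ − sin φ₁ cos φ₂ cos Δλ )
  = atan2(+0.4245, +0.2123) = 63.43°

63.4°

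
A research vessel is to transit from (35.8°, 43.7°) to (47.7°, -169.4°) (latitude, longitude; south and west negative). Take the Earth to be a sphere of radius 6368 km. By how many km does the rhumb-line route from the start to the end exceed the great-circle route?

2036 km

Great circle: cos σ = sin φ₁ sin φ₂ + cos φ₁ cos φ₂ cos Δλ,  σ = 1.5954 rad → d_gc = 10159.6 km
Rhumb line: Δψ = +0.2797, q = Δφ/Δψ = 0.7426, d_rh = R√(Δφ²+q²Δλ²) = 12195.7 km
Excess = 12195.7 − 10159.6 = 2036.1 ≈ 2036 km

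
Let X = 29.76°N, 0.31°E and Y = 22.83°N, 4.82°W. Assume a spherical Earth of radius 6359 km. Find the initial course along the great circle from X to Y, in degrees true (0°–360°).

θ = atan2( sin Δλ·cos φ₂ ,  cos φ₁ sin φ₂ − sin φ₁ cos φ₂ cos Δλ )
  = atan2(-0.0824, -0.1188) = 214.74°

214.7°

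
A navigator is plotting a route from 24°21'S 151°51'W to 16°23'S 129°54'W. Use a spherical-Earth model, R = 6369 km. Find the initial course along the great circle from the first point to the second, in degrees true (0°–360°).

73.0°

θ = atan2( sin Δλ·cos φ₂ ,  cos φ₁ sin φ₂ − sin φ₁ cos φ₂ cos Δλ )
  = atan2(+0.3586, +0.1099) = 72.96°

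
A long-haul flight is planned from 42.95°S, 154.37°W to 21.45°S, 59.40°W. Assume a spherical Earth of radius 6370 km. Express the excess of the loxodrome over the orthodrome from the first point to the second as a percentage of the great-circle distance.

Great circle: σ = 1.3795 rad → d_gc = Rσ = 8787.3 km
Rhumb: Δφ = +0.3752, Δλ = +1.6575, Δψ = +0.4482, q = Δφ/Δψ = 0.8372 → d_rh = R√(Δφ²+q²Δλ²) = 9157.2 km
Excess = (9157.2 − 8787.3) / 8787.3 = 369.9 / 8787.3 = 4.21% ≈ 4.2%

4.2%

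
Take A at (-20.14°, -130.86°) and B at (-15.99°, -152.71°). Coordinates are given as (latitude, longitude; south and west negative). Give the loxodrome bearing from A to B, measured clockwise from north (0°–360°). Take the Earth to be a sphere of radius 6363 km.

Meridional parts: M(φ₁)=-0.3590, M(φ₂)=-0.2828 → ΔM = +0.0762;  Δλ = -0.3814 rad
tan C = Δλ / ΔM = -5.0042 → C = 281.30°

281.3°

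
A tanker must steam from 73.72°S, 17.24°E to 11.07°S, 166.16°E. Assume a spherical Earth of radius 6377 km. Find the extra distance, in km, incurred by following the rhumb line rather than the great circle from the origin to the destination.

2139 km

Great circle: cos σ = sin φ₁ sin φ₂ + cos φ₁ cos φ₂ cos Δλ,  σ = 1.6221 rad → d_gc = 10344.33 km
Rhumb line: Δψ = +1.7503, q = Δφ/Δψ = 0.6247, d_rh = R√(Δφ²+q²Δλ²) = 12483.77 km
Excess = 12483.77 − 10344.33 = 2139.44 ≈ 2139 km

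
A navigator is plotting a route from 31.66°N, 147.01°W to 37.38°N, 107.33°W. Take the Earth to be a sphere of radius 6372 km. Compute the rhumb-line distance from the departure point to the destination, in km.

3688 km

Δψ = ln[tan(π/4+φ₂/2)/tan(π/4+φ₁/2)] = +0.1213;  Δφ = +0.0998 rad,  Δλ = +0.6925 rad
q = Δφ/Δψ = 0.8233
d = R·√(Δφ² + q²Δλ²) = 6372·0.57882 = 3688 km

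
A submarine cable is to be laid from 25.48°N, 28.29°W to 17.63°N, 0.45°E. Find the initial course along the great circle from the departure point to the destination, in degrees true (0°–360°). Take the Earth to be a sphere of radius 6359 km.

100.6°

N = sin Δλ·cos φ₂ = +0.4583;  D = cos φ₁ sin φ₂ − sin φ₁ cos φ₂ cos Δλ = -0.0861
initial course = atan2(N, D) = 100.64°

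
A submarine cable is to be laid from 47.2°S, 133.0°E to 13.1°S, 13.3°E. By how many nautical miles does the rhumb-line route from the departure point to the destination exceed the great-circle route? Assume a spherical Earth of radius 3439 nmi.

Great circle: cos σ = sin φ₁ sin φ₂ + cos φ₁ cos φ₂ cos Δλ,  σ = 1.7331 rad → d_gc = 5960.1 nmi
Rhumb line: Δψ = +0.7061, q = Δφ/Δψ = 0.8429, d_rh = R√(Δφ²+q²Δλ²) = 6392.3 nmi
Excess = 6392.3 − 5960.1 = 432.2 ≈ 432 nmi

432 nmi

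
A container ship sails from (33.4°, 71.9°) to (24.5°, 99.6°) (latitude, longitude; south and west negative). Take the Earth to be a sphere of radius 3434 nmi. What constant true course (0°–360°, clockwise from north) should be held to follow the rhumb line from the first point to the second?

Δψ = ln[tan(π/4+φ₂/2)/tan(π/4+φ₁/2)] = -0.1778
Δλ = +0.4835 rad (taken the short way round)
course = atan2(Δλ, Δψ) = 110.19°

110.2°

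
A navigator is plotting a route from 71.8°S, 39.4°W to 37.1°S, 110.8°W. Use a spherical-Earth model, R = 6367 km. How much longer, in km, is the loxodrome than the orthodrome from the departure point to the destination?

256 km

Great circle: cos σ = sin φ₁ sin φ₂ + cos φ₁ cos φ₂ cos Δλ,  σ = 0.8599 rad → d_gc = 5475.2 km
Rhumb line: Δψ = +1.1333, q = Δφ/Δψ = 0.5344, d_rh = R√(Δφ²+q²Δλ²) = 5731.2 km
Excess = 5731.2 − 5475.2 = 256.0 ≈ 256 km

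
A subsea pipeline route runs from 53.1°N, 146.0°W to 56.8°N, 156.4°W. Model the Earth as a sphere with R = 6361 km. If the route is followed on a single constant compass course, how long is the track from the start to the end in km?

780 km

Rhumb course C = atan2(Δλ, Δψ) with Δψ = ln[tan(π/4+φ₂/2)/tan(π/4+φ₁/2)] = +0.1125, Δλ = -0.1815 → C = 301.80°
d = R·|Δφ| / |cos C| = 6361·0.06458 / 0.52696 = 780 km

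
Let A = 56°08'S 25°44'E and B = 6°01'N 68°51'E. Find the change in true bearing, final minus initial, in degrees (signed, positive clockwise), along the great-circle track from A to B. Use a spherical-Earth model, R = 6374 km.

-22.1°

Initial bearing θ₁ = atan2(sin Δλ cos φ₂, cos φ₁ sin φ₂ − sin φ₁ cos φ₂ cos Δλ) = 45.79°
Final bearing θ₂ = (initial bearing from the destination back to the start) + 180° = 23.68°
Δθ = θ₂ − θ₁ = -22.1°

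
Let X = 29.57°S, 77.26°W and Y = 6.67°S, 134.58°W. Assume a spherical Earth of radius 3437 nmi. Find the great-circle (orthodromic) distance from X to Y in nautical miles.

Haversine: a = sin²(Δφ/2)+cos φ₁ cos φ₂ sin²(Δλ/2) = 0.23812;  σ = 2·atan2(√a,√(1−a))
σ = 58.415° → d = Rσ = 3437·1.01954 = 3504 nmi

3504 nmi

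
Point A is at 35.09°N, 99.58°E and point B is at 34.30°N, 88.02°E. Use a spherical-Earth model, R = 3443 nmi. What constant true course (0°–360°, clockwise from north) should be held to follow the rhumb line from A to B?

Meridional parts: M(φ₁)=+0.6548, M(φ₂)=+0.6380 → ΔM = -0.0168;  Δλ = -0.2018 rad
tan C = Δλ / ΔM = +12.0309 → C = 265.25°

265.2°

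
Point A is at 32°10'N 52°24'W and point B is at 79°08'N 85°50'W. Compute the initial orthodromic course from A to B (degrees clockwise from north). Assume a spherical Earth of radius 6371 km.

352.1°

N = sin Δλ·cos φ₂ = -0.1039;  D = cos φ₁ sin φ₂ − sin φ₁ cos φ₂ cos Δλ = +0.7476
initial course = atan2(N, D) = 352.09°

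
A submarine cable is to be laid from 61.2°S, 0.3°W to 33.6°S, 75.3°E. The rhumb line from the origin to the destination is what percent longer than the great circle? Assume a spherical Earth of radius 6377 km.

4.5%

Great circle: σ = 0.9462 rad → d_gc = Rσ = 6034.2 km
Rhumb: Δφ = +0.4817, Δλ = +1.3195, Δψ = +0.7364, q = Δφ/Δψ = 0.6542 → d_rh = R√(Δφ²+q²Δλ²) = 6303.5 km
Excess = (6303.5 − 6034.2) / 6034.2 = 269.3 / 6034.2 = 4.46% ≈ 4.5%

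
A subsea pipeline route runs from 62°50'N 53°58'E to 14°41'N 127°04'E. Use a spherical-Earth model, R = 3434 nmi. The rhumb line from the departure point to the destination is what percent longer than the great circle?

Great circle: σ = 1.2091 rad → d_gc = Rσ = 4151.9 nmi
Rhumb: Δφ = -0.8404, Δλ = +1.2758, Δψ = -1.1613, q = Δφ/Δψ = 0.7237 → d_rh = R√(Δφ²+q²Δλ²) = 4287.2 nmi
Excess = (4287.2 − 4151.9) / 4151.9 = 135.3 / 4151.9 = 3.26% ≈ 3.3%

3.3%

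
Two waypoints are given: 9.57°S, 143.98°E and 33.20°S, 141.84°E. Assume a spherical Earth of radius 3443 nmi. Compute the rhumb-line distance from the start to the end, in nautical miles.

1425 nmi

Δψ = ln[tan(π/4+φ₂/2)/tan(π/4+φ₁/2)] = -0.4471;  Δφ = -0.4124 rad,  Δλ = -0.0374 rad
q = Δφ/Δψ = 0.9225
d = R·√(Δφ² + q²Δλ²) = 3443·0.41386 = 1425 nmi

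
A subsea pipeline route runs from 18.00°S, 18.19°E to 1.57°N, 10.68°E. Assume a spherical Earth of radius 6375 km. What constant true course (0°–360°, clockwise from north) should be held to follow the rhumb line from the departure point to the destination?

339.3°

Meridional parts: M(φ₁)=-0.3195, M(φ₂)=+0.0274 → ΔM = +0.3469;  Δλ = -0.1311 rad
tan C = Δλ / ΔM = -0.3779 → C = 339.30°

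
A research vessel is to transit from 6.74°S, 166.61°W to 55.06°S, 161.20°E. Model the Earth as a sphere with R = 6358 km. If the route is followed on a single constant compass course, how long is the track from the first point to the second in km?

Rhumb course C = atan2(Δλ, Δψ) with Δψ = ln[tan(π/4+φ₂/2)/tan(π/4+φ₁/2)] = -1.0382, Δλ = -0.5618 → C = 208.42°
d = R·|Δφ| / |cos C| = 6358·0.84334 / 0.87947 = 6097 km

6097 km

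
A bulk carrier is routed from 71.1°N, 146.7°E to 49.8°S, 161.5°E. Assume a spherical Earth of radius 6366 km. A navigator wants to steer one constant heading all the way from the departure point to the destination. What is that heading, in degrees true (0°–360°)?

174.7°

Δψ = ln[tan(π/4+φ₂/2)/tan(π/4+φ₁/2)] = -2.7984
Δλ = +0.2583 rad (taken the short way round)
course = atan2(Δλ, Δψ) = 174.73°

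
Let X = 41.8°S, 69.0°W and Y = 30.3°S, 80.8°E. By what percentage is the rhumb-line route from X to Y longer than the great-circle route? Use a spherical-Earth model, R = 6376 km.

Great circle: σ = 1.7926 rad → d_gc = Rσ = 11429.7 km
Rhumb: Δφ = +0.2007, Δλ = +2.6145, Δψ = +0.2491, q = Δφ/Δψ = 0.8057 → d_rh = R√(Δφ²+q²Δλ²) = 13491.9 km
Excess = (13491.9 − 11429.7) / 11429.7 = 2062.2 / 11429.7 = 18.04% ≈ 18.0%

18.0%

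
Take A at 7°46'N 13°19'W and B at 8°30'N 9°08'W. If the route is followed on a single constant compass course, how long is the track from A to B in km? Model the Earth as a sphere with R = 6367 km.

467 km

Rhumb course C = atan2(Δλ, Δψ) with Δψ = ln[tan(π/4+φ₂/2)/tan(π/4+φ₁/2)] = +0.0129, Δλ = +0.0730 → C = 79.96°
d = R·|Δφ| / |cos C| = 6367·0.01280 / 0.17437 = 467 km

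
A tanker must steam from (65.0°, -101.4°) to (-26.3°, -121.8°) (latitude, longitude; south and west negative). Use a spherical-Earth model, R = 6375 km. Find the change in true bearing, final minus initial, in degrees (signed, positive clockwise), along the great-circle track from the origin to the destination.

-9.7°

At departure: θ₁ = atan2(sin Δλ cos φ₂, cos φ₁ sin φ₂ − sin φ₁ cos φ₂ cos Δλ) = 198.23°
At arrival: θ₂ = atan2(sin Δλ cos φ₁, −cos φ₂ sin φ₁ + sin φ₂ cos φ₁ cos Δλ) = 188.48°
Δθ = θ₂ − θ₁ = -9.7°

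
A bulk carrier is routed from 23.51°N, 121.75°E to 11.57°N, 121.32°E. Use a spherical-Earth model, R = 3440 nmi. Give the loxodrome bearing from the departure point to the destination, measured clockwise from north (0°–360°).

182.0°

Δψ = ln[tan(π/4+φ₂/2)/tan(π/4+φ₁/2)] = -0.2190
Δλ = -0.0075 rad (taken the short way round)
course = atan2(Δλ, Δψ) = 181.96°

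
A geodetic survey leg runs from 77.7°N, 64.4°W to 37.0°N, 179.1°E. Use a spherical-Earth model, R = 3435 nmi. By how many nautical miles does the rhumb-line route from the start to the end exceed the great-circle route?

Great circle: cos σ = sin φ₁ sin φ₂ + cos φ₁ cos φ₂ cos Δλ,  σ = 1.0332 rad → d_gc = 3549.0 nmi
Rhumb line: Δψ = -1.5319, q = Δφ/Δψ = 0.4637, d_rh = R√(Δφ²+q²Δλ²) = 4054.9 nmi
Excess = 4054.9 − 3549.0 = 505.9 ≈ 506 nmi

506 nmi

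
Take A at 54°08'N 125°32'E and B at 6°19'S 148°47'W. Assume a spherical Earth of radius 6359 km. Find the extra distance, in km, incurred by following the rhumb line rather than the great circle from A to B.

241 km

Great circle: cos σ = sin φ₁ sin φ₂ + cos φ₁ cos φ₂ cos Δλ,  σ = 1.6161 rad → d_gc = 10277.0 km
Rhumb line: Δψ = -1.2386, q = Δφ/Δψ = 0.8518, d_rh = R√(Δφ²+q²Δλ²) = 10517.9 km
Excess = 10517.9 − 10277.0 = 240.9 ≈ 241 km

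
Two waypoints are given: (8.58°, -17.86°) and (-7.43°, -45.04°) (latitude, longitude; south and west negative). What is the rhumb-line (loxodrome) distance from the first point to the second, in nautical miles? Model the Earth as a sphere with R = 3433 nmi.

Rhumb course C = atan2(Δλ, Δψ) with Δψ = ln[tan(π/4+φ₂/2)/tan(π/4+φ₁/2)] = -0.2804, Δλ = -0.4744 → C = 239.42°
d = R·|Δφ| / |cos C| = 3433·0.27943 / 0.50878 = 1885 nmi

1885 nmi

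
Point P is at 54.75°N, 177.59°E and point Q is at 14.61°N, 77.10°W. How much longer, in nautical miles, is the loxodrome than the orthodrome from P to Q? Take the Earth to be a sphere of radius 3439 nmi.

333 nmi

Great circle: cos σ = sin φ₁ sin φ₂ + cos φ₁ cos φ₂ cos Δλ,  σ = 1.5122 rad → d_gc = 5200.6 nmi
Rhumb line: Δψ = -0.8888, q = Δφ/Δψ = 0.7882, d_rh = R√(Δφ²+q²Δλ²) = 5534.0 nmi
Excess = 5534.0 − 5200.6 = 333.4 ≈ 333 nmi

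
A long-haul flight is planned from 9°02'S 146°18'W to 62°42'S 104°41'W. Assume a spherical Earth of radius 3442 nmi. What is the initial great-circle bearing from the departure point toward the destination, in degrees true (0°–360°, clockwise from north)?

N = sin Δλ·cos φ₂ = +0.3046;  D = cos φ₁ sin φ₂ − sin φ₁ cos φ₂ cos Δλ = -0.8238
initial course = atan2(N, D) = 159.71°

159.7°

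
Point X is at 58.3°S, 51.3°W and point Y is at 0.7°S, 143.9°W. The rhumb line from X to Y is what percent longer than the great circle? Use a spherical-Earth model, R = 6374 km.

3.9%

Great circle: σ = 1.5842 rad → d_gc = Rσ = 10097.9 km
Rhumb: Δφ = +1.0053, Δλ = -1.6162, Δψ = +1.2469, q = Δφ/Δψ = 0.8063 → d_rh = R√(Δφ²+q²Δλ²) = 10490.3 km
Excess = (10490.3 − 10097.9) / 10097.9 = 392.4 / 10097.9 = 3.89% ≈ 3.9%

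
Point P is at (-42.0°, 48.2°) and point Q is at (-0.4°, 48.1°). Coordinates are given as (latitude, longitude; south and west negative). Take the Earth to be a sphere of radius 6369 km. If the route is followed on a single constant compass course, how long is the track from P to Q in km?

4624 km

Rhumb course C = atan2(Δλ, Δψ) with Δψ = ln[tan(π/4+φ₂/2)/tan(π/4+φ₁/2)] = +0.8022, Δλ = -0.0017 → C = 359.88°
d = R·|Δφ| / |cos C| = 6369·0.72606 / 1.00000 = 4624 km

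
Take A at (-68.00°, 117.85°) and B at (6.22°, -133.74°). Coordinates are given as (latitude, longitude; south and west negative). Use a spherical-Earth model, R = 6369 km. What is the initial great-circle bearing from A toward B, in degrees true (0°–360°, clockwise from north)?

N = sin Δλ·cos φ₂ = +0.9432;  D = cos φ₁ sin φ₂ − sin φ₁ cos φ₂ cos Δλ = -0.2505
initial course = atan2(N, D) = 104.87°

104.9°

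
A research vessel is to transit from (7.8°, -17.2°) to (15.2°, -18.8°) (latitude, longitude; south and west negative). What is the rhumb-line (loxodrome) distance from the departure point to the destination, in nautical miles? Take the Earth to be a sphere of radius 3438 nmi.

454 nmi

Δψ = ln[tan(π/4+φ₂/2)/tan(π/4+φ₁/2)] = +0.1319;  Δφ = +0.1292 rad,  Δλ = -0.0279 rad
q = Δφ/Δψ = 0.9792
d = R·√(Δφ² + q²Δλ²) = 3438·0.13202 = 454 nmi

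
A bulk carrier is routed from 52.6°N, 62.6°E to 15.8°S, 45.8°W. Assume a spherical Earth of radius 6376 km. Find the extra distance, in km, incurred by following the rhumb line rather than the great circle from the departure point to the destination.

380 km

Great circle: cos σ = sin φ₁ sin φ₂ + cos φ₁ cos φ₂ cos Δλ,  σ = 1.9832 rad → d_gc = 12644.6 km
Rhumb line: Δψ = -1.3626, q = Δφ/Δψ = 0.8761, d_rh = R√(Δφ²+q²Δλ²) = 13024.3 km
Excess = 13024.3 − 12644.6 = 379.7 ≈ 380 km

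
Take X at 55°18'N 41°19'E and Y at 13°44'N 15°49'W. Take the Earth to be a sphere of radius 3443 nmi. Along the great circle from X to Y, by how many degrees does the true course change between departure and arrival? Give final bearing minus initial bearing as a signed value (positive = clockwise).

Initial bearing θ₁ = atan2(sin Δλ cos φ₂, cos φ₁ sin φ₂ − sin φ₁ cos φ₂ cos Δλ) = 249.92°
Final bearing θ₂ = (initial bearing from the destination back to the start) + 180° = 213.40°
Δθ = θ₂ − θ₁ = -36.5°

-36.5°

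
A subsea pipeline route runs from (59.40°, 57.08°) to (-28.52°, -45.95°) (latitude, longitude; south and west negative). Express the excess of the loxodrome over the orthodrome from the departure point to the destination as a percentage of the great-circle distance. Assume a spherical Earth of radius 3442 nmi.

2.4%

Great circle: σ = 2.1081 rad → d_gc = Rσ = 7256.1 nmi
Rhumb: Δφ = -1.5345, Δλ = -1.7982, Δψ = -1.8159, q = Δφ/Δψ = 0.8450 → d_rh = R√(Δφ²+q²Δλ²) = 7433.2 nmi
Excess = (7433.2 − 7256.1) / 7256.1 = 177.1 / 7256.1 = 2.44% ≈ 2.4%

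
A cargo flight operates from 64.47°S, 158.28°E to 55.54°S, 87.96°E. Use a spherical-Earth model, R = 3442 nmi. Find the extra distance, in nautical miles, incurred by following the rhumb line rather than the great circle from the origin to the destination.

104 nmi

Great circle: cos σ = sin φ₁ sin φ₂ + cos φ₁ cos φ₂ cos Δλ,  σ = 0.5986 rad → d_gc = 2060.3 nmi
Rhumb line: Δψ = +0.3140, q = Δφ/Δψ = 0.4964, d_rh = R√(Δφ²+q²Δλ²) = 2164.4 nmi
Excess = 2164.4 − 2060.3 = 104.1 ≈ 104 nmi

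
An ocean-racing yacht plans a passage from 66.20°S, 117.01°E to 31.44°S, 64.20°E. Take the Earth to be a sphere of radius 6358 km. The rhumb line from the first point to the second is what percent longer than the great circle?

2.2%

Great circle: σ = 0.8157 rad → d_gc = Rσ = 5186.2 km
Rhumb: Δφ = +0.6067, Δλ = -0.9217, Δψ = +0.9786, q = Δφ/Δψ = 0.6199 → d_rh = R√(Δφ²+q²Δλ²) = 5298.7 km
Excess = (5298.7 − 5186.2) / 5186.2 = 112.5 / 5186.2 = 2.17% ≈ 2.2%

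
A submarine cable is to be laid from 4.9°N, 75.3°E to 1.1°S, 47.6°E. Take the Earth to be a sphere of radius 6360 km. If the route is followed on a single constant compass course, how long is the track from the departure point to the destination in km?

3143 km

Rhumb course C = atan2(Δλ, Δψ) with Δψ = ln[tan(π/4+φ₂/2)/tan(π/4+φ₁/2)] = -0.1048, Δλ = -0.4835 → C = 257.77°
d = R·|Δφ| / |cos C| = 6360·0.10472 / 0.21190 = 3143 km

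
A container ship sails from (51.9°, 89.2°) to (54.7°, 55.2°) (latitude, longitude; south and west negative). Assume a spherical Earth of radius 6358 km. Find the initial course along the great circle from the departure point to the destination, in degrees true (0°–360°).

291.4°

N = sin Δλ·cos φ₂ = -0.3231;  D = cos φ₁ sin φ₂ − sin φ₁ cos φ₂ cos Δλ = +0.1266
initial course = atan2(N, D) = 291.39°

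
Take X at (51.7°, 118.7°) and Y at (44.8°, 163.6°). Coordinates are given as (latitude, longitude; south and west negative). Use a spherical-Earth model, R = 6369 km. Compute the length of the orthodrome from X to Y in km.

cos σ = sin φ₁ sin φ₂ + cos φ₁ cos φ₂ cos Δλ
      = sin(51.70°)sin(44.80°) + cos(51.70°)cos(44.80°)cos(44.90°) = 0.8645
σ = 30.175° → d = Rσ = 6369·0.52666 = 3354 km

3354 km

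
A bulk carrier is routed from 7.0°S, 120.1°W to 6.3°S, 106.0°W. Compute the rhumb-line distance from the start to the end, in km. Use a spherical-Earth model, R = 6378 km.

1561 km

Δψ = ln[tan(π/4+φ₂/2)/tan(π/4+φ₁/2)] = +0.0123;  Δφ = +0.0122 rad,  Δλ = +0.2461 rad
q = Δφ/Δψ = 0.9933
d = R·√(Δφ² + q²Δλ²) = 6378·0.24474 = 1561 km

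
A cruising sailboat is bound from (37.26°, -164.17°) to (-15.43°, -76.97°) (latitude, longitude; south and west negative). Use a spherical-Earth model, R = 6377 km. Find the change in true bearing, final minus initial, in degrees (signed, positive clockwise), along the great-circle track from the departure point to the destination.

+22.8°

At departure: θ₁ = atan2(sin Δλ cos φ₂, cos φ₁ sin φ₂ − sin φ₁ cos φ₂ cos Δλ) = 104.01°
At arrival: θ₂ = atan2(sin Δλ cos φ₁, −cos φ₂ sin φ₁ + sin φ₂ cos φ₁ cos Δλ) = 126.77°
Δθ = θ₂ − θ₁ = +22.8°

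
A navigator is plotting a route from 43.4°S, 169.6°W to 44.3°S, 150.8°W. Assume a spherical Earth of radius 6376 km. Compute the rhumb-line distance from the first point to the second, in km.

Δψ = ln[tan(π/4+φ₂/2)/tan(π/4+φ₁/2)] = -0.0218;  Δφ = -0.0157 rad,  Δλ = +0.3281 rad
q = Δφ/Δψ = 0.7211
d = R·√(Δφ² + q²Δλ²) = 6376·0.23714 = 1512 km

1512 km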